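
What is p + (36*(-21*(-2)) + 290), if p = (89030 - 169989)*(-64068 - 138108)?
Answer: 16367968586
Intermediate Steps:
p = 16367966784 (p = -80959*(-202176) = 16367966784)
p + (36*(-21*(-2)) + 290) = 16367966784 + (36*(-21*(-2)) + 290) = 16367966784 + (36*42 + 290) = 16367966784 + (1512 + 290) = 16367966784 + 1802 = 16367968586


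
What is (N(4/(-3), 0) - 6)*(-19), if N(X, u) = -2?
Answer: 152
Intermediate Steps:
(N(4/(-3), 0) - 6)*(-19) = (-2 - 6)*(-19) = -8*(-19) = 152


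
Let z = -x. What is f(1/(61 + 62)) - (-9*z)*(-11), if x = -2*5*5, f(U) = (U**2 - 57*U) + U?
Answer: -74895437/15129 ≈ -4950.5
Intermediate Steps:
f(U) = U**2 - 56*U
x = -50 (x = -10*5 = -50)
z = 50 (z = -1*(-50) = 50)
f(1/(61 + 62)) - (-9*z)*(-11) = (-56 + 1/(61 + 62))/(61 + 62) - (-9*50)*(-11) = (-56 + 1/123)/123 - (-450)*(-11) = (-56 + 1/123)/123 - 1*4950 = (1/123)*(-6887/123) - 4950 = -6887/15129 - 4950 = -74895437/15129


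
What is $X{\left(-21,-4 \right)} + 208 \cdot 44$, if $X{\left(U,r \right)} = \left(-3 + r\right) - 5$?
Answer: $9140$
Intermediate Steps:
$X{\left(U,r \right)} = -8 + r$
$X{\left(-21,-4 \right)} + 208 \cdot 44 = \left(-8 - 4\right) + 208 \cdot 44 = -12 + 9152 = 9140$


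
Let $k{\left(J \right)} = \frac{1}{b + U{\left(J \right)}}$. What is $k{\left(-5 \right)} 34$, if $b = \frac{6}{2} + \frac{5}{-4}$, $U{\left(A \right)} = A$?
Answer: $- \frac{136}{13} \approx -10.462$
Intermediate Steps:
$b = \frac{7}{4}$ ($b = 6 \cdot \frac{1}{2} + 5 \left(- \frac{1}{4}\right) = 3 - \frac{5}{4} = \frac{7}{4} \approx 1.75$)
$k{\left(J \right)} = \frac{1}{\frac{7}{4} + J}$
$k{\left(-5 \right)} 34 = \frac{4}{7 + 4 \left(-5\right)} 34 = \frac{4}{7 - 20} \cdot 34 = \frac{4}{-13} \cdot 34 = 4 \left(- \frac{1}{13}\right) 34 = \left(- \frac{4}{13}\right) 34 = - \frac{136}{13}$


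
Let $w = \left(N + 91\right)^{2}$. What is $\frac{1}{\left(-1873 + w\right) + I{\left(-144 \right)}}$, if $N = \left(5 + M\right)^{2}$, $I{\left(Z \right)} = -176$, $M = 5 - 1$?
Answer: $\frac{1}{27535} \approx 3.6317 \cdot 10^{-5}$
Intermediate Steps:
$M = 4$
$N = 81$ ($N = \left(5 + 4\right)^{2} = 9^{2} = 81$)
$w = 29584$ ($w = \left(81 + 91\right)^{2} = 172^{2} = 29584$)
$\frac{1}{\left(-1873 + w\right) + I{\left(-144 \right)}} = \frac{1}{\left(-1873 + 29584\right) - 176} = \frac{1}{27711 - 176} = \frac{1}{27535}$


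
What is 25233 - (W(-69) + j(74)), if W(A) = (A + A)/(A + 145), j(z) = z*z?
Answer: 750835/38 ≈ 19759.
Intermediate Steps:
j(z) = z²
W(A) = 2*A/(145 + A) (W(A) = (2*A)/(145 + A) = 2*A/(145 + A))
25233 - (W(-69) + j(74)) = 25233 - (2*(-69)/(145 - 69) + 74²) = 25233 - (2*(-69)/76 + 5476) = 25233 - (2*(-69)*(1/76) + 5476) = 25233 - (-69/38 + 5476) = 25233 - 1*208019/38 = 25233 - 208019/38 = 750835/38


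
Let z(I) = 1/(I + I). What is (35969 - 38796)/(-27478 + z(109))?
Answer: 616286/5990203 ≈ 0.10288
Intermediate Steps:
z(I) = 1/(2*I)
(35969 - 38796)/(-27478 + z(109)) = (35969 - 38796)/(-27478 + (1/2)/109) = -2827/(-27478 + (1/2)*(1/109)) = -2827/(-27478 + 1/218) = -2827/(-5990203/218) = -2827*(-218/5990203) = 616286/5990203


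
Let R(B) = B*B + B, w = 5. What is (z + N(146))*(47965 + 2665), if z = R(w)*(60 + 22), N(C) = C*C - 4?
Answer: 1203576360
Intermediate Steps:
R(B) = B + B**2 (R(B) = B**2 + B = B + B**2)
N(C) = -4 + C**2 (N(C) = C**2 - 4 = -4 + C**2)
z = 2460 (z = (5*(1 + 5))*(60 + 22) = (5*6)*82 = 30*82 = 2460)
(z + N(146))*(47965 + 2665) = (2460 + (-4 + 146**2))*(47965 + 2665) = (2460 + (-4 + 21316))*50630 = (2460 + 21312)*50630 = 23772*50630 = 1203576360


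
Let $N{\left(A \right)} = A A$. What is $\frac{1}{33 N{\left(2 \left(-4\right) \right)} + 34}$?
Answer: $\frac{1}{2146} \approx 0.00046598$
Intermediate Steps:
$N{\left(A \right)} = A^{2}$
$\frac{1}{33 N{\left(2 \left(-4\right) \right)} + 34} = \frac{1}{33 \left(2 \left(-4\right)\right)^{2} + 34} = \frac{1}{33 \left(-8\right)^{2} + 34} = \frac{1}{33 \cdot 64 + 34} = \frac{1}{2112 + 34} = \frac{1}{2146}$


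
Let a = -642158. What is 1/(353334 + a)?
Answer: -1/288824 ≈ -3.4623e-6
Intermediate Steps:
1/(353334 + a) = 1/(353334 - 642158) = 1/(-288824) = -1/288824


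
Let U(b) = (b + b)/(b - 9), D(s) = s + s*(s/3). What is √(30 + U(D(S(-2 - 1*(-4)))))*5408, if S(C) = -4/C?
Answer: 5408*√25346/29 ≈ 29689.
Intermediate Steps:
D(s) = s + s²/3 (D(s) = s + s*(s*(⅓)) = s + s*(s/3) = s + s²/3)
U(b) = 2*b/(-9 + b) (U(b) = (2*b)/(-9 + b) = 2*b/(-9 + b))
√(30 + U(D(S(-2 - 1*(-4)))))*5408 = √(30 + 2*((-4/(-2 - 1*(-4)))*(3 - 4/(-2 - 1*(-4)))/3)/(-9 + (-4/(-2 - 1*(-4)))*(3 - 4/(-2 - 1*(-4)))/3))*5408 = √(30 + 2*((-4/(-2 + 4))*(3 - 4/(-2 + 4))/3)/(-9 + (-4/(-2 + 4))*(3 - 4/(-2 + 4))/3))*5408 = √(30 + 2*((-4/2)*(3 - 4/2)/3)/(-9 + (-4/2)*(3 - 4/2)/3))*5408 = √(30 + 2*((-4*½)*(3 - 4*½)/3)/(-9 + (-4*½)*(3 - 4*½)/3))*5408 = √(30 + 2*((⅓)*(-2)*(3 - 2))/(-9 + (⅓)*(-2)*(3 - 2)))*5408 = √(30 + 2*((⅓)*(-2)*1)/(-9 + (⅓)*(-2)*1))*5408 = √(30 + 2*(-⅔)/(-9 - ⅔))*5408 = √(30 + 2*(-⅔)/(-29/3))*5408 = √(30 + 2*(-⅔)*(-3/29))*5408 = √(30 + 4/29)*5408 = √(874/29)*5408 = (√25346/29)*5408 = 5408*√25346/29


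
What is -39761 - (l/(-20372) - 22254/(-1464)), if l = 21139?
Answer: -24714138535/621346 ≈ -39775.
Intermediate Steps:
-39761 - (l/(-20372) - 22254/(-1464)) = -39761 - (21139/(-20372) - 22254/(-1464)) = -39761 - (21139*(-1/20372) - 22254*(-1/1464)) = -39761 - (-21139/20372 + 3709/244) = -39761 - 1*8800229/621346 = -39761 - 8800229/621346 = -24714138535/621346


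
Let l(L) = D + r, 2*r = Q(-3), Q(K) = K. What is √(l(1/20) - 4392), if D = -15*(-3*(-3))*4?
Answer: I*√19734/2 ≈ 70.239*I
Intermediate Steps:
r = -3/2 (r = (½)*(-3) = -3/2 ≈ -1.5000)
D = -540 (D = -135*4 = -15*36 = -540)
l(L) = -1083/2 (l(L) = -540 - 3/2 = -1083/2)
√(l(1/20) - 4392) = √(-1083/2 - 4392) = √(-9867/2) = I*√19734/2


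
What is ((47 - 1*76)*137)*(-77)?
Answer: 305921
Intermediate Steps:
((47 - 1*76)*137)*(-77) = ((47 - 76)*137)*(-77) = -29*137*(-77) = -3973*(-77) = 305921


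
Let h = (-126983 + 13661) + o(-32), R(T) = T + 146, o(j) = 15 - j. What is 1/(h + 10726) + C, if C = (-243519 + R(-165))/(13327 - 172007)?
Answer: 12487209841/8136237660 ≈ 1.5348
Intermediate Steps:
R(T) = 146 + T
h = -113275 (h = (-126983 + 13661) + (15 - 1*(-32)) = -113322 + (15 + 32) = -113322 + 47 = -113275)
C = 121769/79340 (C = (-243519 + (146 - 165))/(13327 - 172007) = (-243519 - 19)/(-158680) = -243538*(-1/158680) = 121769/79340 ≈ 1.5348)
1/(h + 10726) + C = 1/(-113275 + 10726) + 121769/79340 = 1/(-102549) + 121769/79340 = -1/102549 + 121769/79340 = 12487209841/8136237660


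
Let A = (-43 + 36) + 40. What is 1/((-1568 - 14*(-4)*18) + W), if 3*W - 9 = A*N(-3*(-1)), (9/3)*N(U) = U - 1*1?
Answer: -3/1649 ≈ -0.0018193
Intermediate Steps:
A = 33 (A = -7 + 40 = 33)
N(U) = -⅓ + U/3 (N(U) = (U - 1*1)/3 = (U - 1)/3 = (-1 + U)/3 = -⅓ + U/3)
W = 31/3 (W = 3 + (33*(-⅓ + (-3*(-1))/3))/3 = 3 + (33*(-⅓ + (⅓)*3))/3 = 3 + (33*(-⅓ + 1))/3 = 3 + (33*(⅔))/3 = 3 + (⅓)*22 = 3 + 22/3 = 31/3 ≈ 10.333)
1/((-1568 - 14*(-4)*18) + W) = 1/((-1568 - 14*(-4)*18) + 31/3) = 1/((-1568 - (-56)*18) + 31/3) = 1/((-1568 - 1*(-1008)) + 31/3) = 1/((-1568 + 1008) + 31/3) = 1/(-560 + 31/3) = 1/(-1649/3) = -3/1649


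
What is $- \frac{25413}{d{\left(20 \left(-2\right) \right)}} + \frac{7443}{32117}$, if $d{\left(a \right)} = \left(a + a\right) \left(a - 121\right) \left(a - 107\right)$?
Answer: $\frac{4969489267}{20269681040} \approx 0.24517$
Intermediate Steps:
$d{\left(a \right)} = 2 a \left(-121 + a\right) \left(-107 + a\right)$
$- \frac{25413}{d{\left(20 \left(-2\right) \right)}} + \frac{7443}{32117} = - \frac{25413}{2 \cdot 20 \left(-2\right) \left(12947 + \left(20 \left(-2\right)\right)^{2} - 228 \cdot 20 \left(-2\right)\right)} + \frac{7443}{32117} = - \frac{25413}{2 \left(-40\right) \left(12947 + \left(-40\right)^{2} - -9120\right)} + 7443 \cdot \frac{1}{32117} = - \frac{25413}{2 \left(-40\right) \left(12947 + 1600 + 9120\right)} + \frac{7443}{32117} = - \frac{25413}{2 \left(-40\right) 23667} + \frac{7443}{32117} = - \frac{25413}{-1893360} + \frac{7443}{32117} = \left(-25413\right) \left(- \frac{1}{1893360}\right) + \frac{7443}{32117} = \frac{8471}{631120} + \frac{7443}{32117} = \frac{4969489267}{20269681040}$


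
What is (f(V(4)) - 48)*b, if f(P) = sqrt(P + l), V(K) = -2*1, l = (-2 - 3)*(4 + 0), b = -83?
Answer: 3984 - 83*I*sqrt(22) ≈ 3984.0 - 389.3*I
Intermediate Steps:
l = -20 (l = -5*4 = -20)
V(K) = -2
f(P) = sqrt(-20 + P) (f(P) = sqrt(P - 20) = sqrt(-20 + P))
(f(V(4)) - 48)*b = (sqrt(-20 - 2) - 48)*(-83) = (sqrt(-22) - 48)*(-83) = (I*sqrt(22) - 48)*(-83) = (-48 + I*sqrt(22))*(-83) = 3984 - 83*I*sqrt(22)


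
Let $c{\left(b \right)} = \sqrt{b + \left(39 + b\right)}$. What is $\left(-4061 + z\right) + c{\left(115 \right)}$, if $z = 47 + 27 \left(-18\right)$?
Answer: $-4500 + \sqrt{269} \approx -4483.6$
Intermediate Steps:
$c{\left(b \right)} = \sqrt{39 + 2 b}$
$z = -439$ ($z = 47 - 486 = -439$)
$\left(-4061 + z\right) + c{\left(115 \right)} = \left(-4061 - 439\right) + \sqrt{39 + 2 \cdot 115} = -4500 + \sqrt{39 + 230} = -4500 + \sqrt{269}$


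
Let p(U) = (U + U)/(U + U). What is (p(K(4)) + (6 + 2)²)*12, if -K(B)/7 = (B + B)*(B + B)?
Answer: 780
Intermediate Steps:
K(B) = -28*B² (K(B) = -7*(B + B)*(B + B) = -7*2*B*2*B = -28*B²)
p(U) = 1 (p(U) = (2*U)/((2*U)) = (2*U)*(1/(2*U)) = 1)
(p(K(4)) + (6 + 2)²)*12 = (1 + (6 + 2)²)*12 = (1 + 8²)*12 = (1 + 64)*12 = 65*12 = 780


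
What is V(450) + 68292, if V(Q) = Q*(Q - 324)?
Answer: 124992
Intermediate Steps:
V(Q) = Q*(-324 + Q)
V(450) + 68292 = 450*(-324 + 450) + 68292 = 450*126 + 68292 = 56700 + 68292 = 124992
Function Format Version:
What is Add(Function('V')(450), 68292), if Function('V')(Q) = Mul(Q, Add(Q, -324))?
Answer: 124992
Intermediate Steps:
Function('V')(Q) = Mul(Q, Add(-324, Q))
Add(Function('V')(450), 68292) = Add(Mul(450, Add(-324, 450)), 68292) = Add(Mul(450, 126), 68292) = Add(56700, 68292) = 124992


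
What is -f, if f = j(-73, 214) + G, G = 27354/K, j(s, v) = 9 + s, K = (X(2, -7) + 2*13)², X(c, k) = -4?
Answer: 1811/242 ≈ 7.4835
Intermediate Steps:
K = 484 (K = (-4 + 2*13)² = (-4 + 26)² = 22² = 484)
G = 13677/242 (G = 27354/484 = 27354*(1/484) = 13677/242 ≈ 56.517)
f = -1811/242 (f = (9 - 73) + 13677/242 = -64 + 13677/242 = -1811/242 ≈ -7.4835)
-f = -1*(-1811/242) = 1811/242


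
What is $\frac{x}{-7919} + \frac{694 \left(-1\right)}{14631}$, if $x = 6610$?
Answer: $- \frac{102206696}{115862889} \approx -0.88213$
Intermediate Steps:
$\frac{x}{-7919} + \frac{694 \left(-1\right)}{14631} = \frac{6610}{-7919} + \frac{694 \left(-1\right)}{14631} = 6610 \left(- \frac{1}{7919}\right) - \frac{694}{14631} = - \frac{6610}{7919} - \frac{694}{14631} = - \frac{102206696}{115862889}$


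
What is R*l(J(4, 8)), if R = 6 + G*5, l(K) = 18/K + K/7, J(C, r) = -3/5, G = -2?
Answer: 4212/35 ≈ 120.34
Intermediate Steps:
J(C, r) = -3/5 (J(C, r) = -3*1/5 = -3/5)
l(K) = 18/K + K/7 (l(K) = 18/K + K*(1/7) = 18/K + K/7)
R = -4 (R = 6 - 2*5 = 6 - 10 = -4)
R*l(J(4, 8)) = -4*(18/(-3/5) + (1/7)*(-3/5)) = -4*(18*(-5/3) - 3/35) = -4*(-30 - 3/35) = -4*(-1053/35) = 4212/35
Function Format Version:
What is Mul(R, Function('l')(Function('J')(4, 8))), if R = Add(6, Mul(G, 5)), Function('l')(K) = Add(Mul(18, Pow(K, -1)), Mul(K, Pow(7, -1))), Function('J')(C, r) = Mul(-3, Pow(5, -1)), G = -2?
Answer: Rational(4212, 35) ≈ 120.34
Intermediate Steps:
Function('J')(C, r) = Rational(-3, 5) (Function('J')(C, r) = Mul(-3, Rational(1, 5)) = Rational(-3, 5))
Function('l')(K) = Add(Mul(18, Pow(K, -1)), Mul(Rational(1, 7), K)) (Function('l')(K) = Add(Mul(18, Pow(K, -1)), Mul(K, Rational(1, 7))) = Add(Mul(18, Pow(K, -1)), Mul(Rational(1, 7), K)))
R = -4 (R = Add(6, Mul(-2, 5)) = Add(6, -10) = -4)
Mul(R, Function('l')(Function('J')(4, 8))) = Mul(-4, Add(Mul(18, Pow(Rational(-3, 5), -1)), Mul(Rational(1, 7), Rational(-3, 5)))) = Mul(-4, Add(Mul(18, Rational(-5, 3)), Rational(-3, 35))) = Mul(-4, Add(-30, Rational(-3, 35))) = Mul(-4, Rational(-1053, 35)) = Rational(4212, 35)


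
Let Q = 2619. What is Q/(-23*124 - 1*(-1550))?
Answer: -873/434 ≈ -2.0115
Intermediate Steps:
Q/(-23*124 - 1*(-1550)) = 2619/(-23*124 - 1*(-1550)) = 2619/(-2852 + 1550) = 2619/(-1302) = 2619*(-1/1302) = -873/434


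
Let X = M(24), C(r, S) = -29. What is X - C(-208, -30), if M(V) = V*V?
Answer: 605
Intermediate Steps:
M(V) = V**2
X = 576 (X = 24**2 = 576)
X - C(-208, -30) = 576 - 1*(-29) = 576 + 29 = 605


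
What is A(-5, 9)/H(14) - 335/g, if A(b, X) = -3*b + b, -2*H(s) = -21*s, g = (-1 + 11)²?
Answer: -9649/2940 ≈ -3.2820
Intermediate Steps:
g = 100 (g = 10² = 100)
H(s) = 21*s/2 (H(s) = -(-21)*s/2 = 21*s/2)
A(b, X) = -2*b
A(-5, 9)/H(14) - 335/g = (-2*(-5))/(((21/2)*14)) - 335/100 = 10/147 - 335*1/100 = 10*(1/147) - 67/20 = 10/147 - 67/20 = -9649/2940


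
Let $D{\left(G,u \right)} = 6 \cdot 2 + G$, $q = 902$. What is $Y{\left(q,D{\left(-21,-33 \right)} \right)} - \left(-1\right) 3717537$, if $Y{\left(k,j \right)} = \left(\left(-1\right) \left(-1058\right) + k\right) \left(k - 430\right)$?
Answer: $4642657$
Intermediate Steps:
$D{\left(G,u \right)} = 12 + G$
$Y{\left(k,j \right)} = \left(-430 + k\right) \left(1058 + k\right)$ ($Y{\left(k,j \right)} = \left(1058 + k\right) \left(-430 + k\right) = \left(-430 + k\right) \left(1058 + k\right)$)
$Y{\left(q,D{\left(-21,-33 \right)} \right)} - \left(-1\right) 3717537 = \left(-454940 + 902^{2} + 628 \cdot 902\right) - \left(-1\right) 3717537 = \left(-454940 + 813604 + 566456\right) - -3717537 = 925120 + 3717537 = 4642657$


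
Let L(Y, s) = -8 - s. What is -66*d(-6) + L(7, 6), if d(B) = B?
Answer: 382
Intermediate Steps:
-66*d(-6) + L(7, 6) = -66*(-6) + (-8 - 1*6) = 396 + (-8 - 6) = 396 - 14 = 382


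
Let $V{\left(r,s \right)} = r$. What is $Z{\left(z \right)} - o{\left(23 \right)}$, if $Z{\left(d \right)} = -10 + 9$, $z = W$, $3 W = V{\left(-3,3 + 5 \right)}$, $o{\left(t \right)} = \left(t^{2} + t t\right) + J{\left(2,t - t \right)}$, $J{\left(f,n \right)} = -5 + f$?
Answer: $-1056$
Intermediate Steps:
$o{\left(t \right)} = -3 + 2 t^{2}$ ($o{\left(t \right)} = \left(t^{2} + t t\right) + \left(-5 + 2\right) = \left(t^{2} + t^{2}\right) - 3 = 2 t^{2} - 3 = -3 + 2 t^{2}$)
$W = -1$ ($W = \frac{1}{3} \left(-3\right) = -1$)
$z = -1$
$Z{\left(d \right)} = -1$
$Z{\left(z \right)} - o{\left(23 \right)} = -1 - \left(-3 + 2 \cdot 23^{2}\right) = -1 - \left(-3 + 2 \cdot 529\right) = -1 - \left(-3 + 1058\right) = -1 - 1055 = -1056$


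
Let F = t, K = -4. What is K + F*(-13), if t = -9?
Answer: 113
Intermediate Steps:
F = -9
K + F*(-13) = -4 - 9*(-13) = -4 + 117 = 113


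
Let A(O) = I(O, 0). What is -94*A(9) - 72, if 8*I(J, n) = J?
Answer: -711/4 ≈ -177.75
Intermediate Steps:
I(J, n) = J/8
A(O) = O/8
-94*A(9) - 72 = -47*9/4 - 72 = -94*9/8 - 72 = -423/4 - 72 = -711/4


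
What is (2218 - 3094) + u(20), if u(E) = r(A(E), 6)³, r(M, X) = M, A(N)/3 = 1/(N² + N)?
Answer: -2403743999/2744000 ≈ -876.00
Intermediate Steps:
A(N) = 3/(N + N²) (A(N) = 3/(N² + N) = 3/(N + N²))
u(E) = 27/(E³*(1 + E)³) (u(E) = (3/(E*(1 + E)))³ = 27/(E³*(1 + E)³))
(2218 - 3094) + u(20) = (2218 - 3094) + 27/(20³*(1 + 20)³) = -876 + 27*(1/8000)/21³ = -876 + 27*(1/8000)*(1/9261) = -876 + 1/2744000 = -2403743999/2744000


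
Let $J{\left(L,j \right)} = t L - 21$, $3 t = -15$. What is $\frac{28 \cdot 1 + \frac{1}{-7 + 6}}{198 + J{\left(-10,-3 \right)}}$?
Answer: $\frac{27}{227} \approx 0.11894$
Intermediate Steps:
$t = -5$ ($t = \frac{1}{3} \left(-15\right) = -5$)
$J{\left(L,j \right)} = -21 - 5 L$ ($J{\left(L,j \right)} = - 5 L - 21 = -21 - 5 L$)
$\frac{28 \cdot 1 + \frac{1}{-7 + 6}}{198 + J{\left(-10,-3 \right)}} = \frac{28 \cdot 1 + \frac{1}{-7 + 6}}{198 - -29} = \frac{28 + \frac{1}{-1}}{198 + \left(-21 + 50\right)} = \frac{28 - 1}{198 + 29} = \frac{27}{227}$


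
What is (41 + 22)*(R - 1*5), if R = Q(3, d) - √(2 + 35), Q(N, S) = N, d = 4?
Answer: -126 - 63*√37 ≈ -509.21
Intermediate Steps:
R = 3 - √37 (R = 3 - √(2 + 35) = 3 - √37 ≈ -3.0828)
(41 + 22)*(R - 1*5) = (41 + 22)*((3 - √37) - 1*5) = 63*((3 - √37) - 5) = 63*(-2 - √37) = -126 - 63*√37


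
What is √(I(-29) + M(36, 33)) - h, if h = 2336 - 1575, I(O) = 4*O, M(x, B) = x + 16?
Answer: -761 + 8*I ≈ -761.0 + 8.0*I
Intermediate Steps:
M(x, B) = 16 + x
h = 761
√(I(-29) + M(36, 33)) - h = √(4*(-29) + (16 + 36)) - 1*761 = √(-116 + 52) - 761 = √(-64) - 761 = 8*I - 761 = -761 + 8*I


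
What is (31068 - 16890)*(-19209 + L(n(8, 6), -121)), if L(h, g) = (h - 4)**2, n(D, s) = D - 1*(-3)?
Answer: -271650480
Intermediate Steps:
n(D, s) = 3 + D (n(D, s) = D + 3 = 3 + D)
L(h, g) = (-4 + h)**2
(31068 - 16890)*(-19209 + L(n(8, 6), -121)) = (31068 - 16890)*(-19209 + (-4 + (3 + 8))**2) = 14178*(-19209 + (-4 + 11)**2) = 14178*(-19209 + 7**2) = 14178*(-19209 + 49) = 14178*(-19160) = -271650480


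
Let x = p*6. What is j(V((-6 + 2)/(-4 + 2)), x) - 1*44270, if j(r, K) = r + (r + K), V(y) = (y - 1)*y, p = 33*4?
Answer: -43474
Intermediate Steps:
p = 132
V(y) = y*(-1 + y) (V(y) = (-1 + y)*y = y*(-1 + y))
x = 792 (x = 132*6 = 792)
j(r, K) = K + 2*r (j(r, K) = r + (K + r) = K + 2*r)
j(V((-6 + 2)/(-4 + 2)), x) - 1*44270 = (792 + 2*(((-6 + 2)/(-4 + 2))*(-1 + (-6 + 2)/(-4 + 2)))) - 1*44270 = (792 + 2*((-4/(-2))*(-1 - 4/(-2)))) - 44270 = (792 + 2*((-4*(-½))*(-1 - 4*(-½)))) - 44270 = (792 + 2*(2*(-1 + 2))) - 44270 = (792 + 2*(2*1)) - 44270 = (792 + 2*2) - 44270 = (792 + 4) - 44270 = 796 - 44270 = -43474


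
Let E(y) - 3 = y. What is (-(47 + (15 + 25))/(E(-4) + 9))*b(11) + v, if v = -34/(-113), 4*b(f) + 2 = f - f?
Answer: 10375/1808 ≈ 5.7384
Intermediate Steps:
E(y) = 3 + y
b(f) = -½ (b(f) = -½ + (f - f)/4 = -½ + (¼)*0 = -½ + 0 = -½)
v = 34/113 (v = -34*(-1/113) = 34/113 ≈ 0.30088)
(-(47 + (15 + 25))/(E(-4) + 9))*b(11) + v = -(47 + (15 + 25))/((3 - 4) + 9)*(-½) + 34/113 = -(47 + 40)/(-1 + 9)*(-½) + 34/113 = -87/8*(-½) + 34/113 = 87/16 + 34/113 = 10375/1808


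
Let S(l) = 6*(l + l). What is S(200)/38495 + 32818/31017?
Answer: 267553942/238799883 ≈ 1.1204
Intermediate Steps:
S(l) = 12*l (S(l) = 6*(2*l) = 12*l)
S(200)/38495 + 32818/31017 = (12*200)/38495 + 32818/31017 = 2400*(1/38495) + 32818*(1/31017) = 480/7699 + 32818/31017 = 267553942/238799883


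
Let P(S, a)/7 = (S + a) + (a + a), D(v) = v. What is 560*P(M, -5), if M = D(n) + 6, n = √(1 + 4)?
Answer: -35280 + 3920*√5 ≈ -26515.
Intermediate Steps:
n = √5 ≈ 2.2361
M = 6 + √5 (M = √5 + 6 = 6 + √5 ≈ 8.2361)
P(S, a) = 7*S + 21*a (P(S, a) = 7*((S + a) + (a + a)) = 7*((S + a) + 2*a) = 7*(S + 3*a) = 7*S + 21*a)
560*P(M, -5) = 560*(7*(6 + √5) + 21*(-5)) = 560*((42 + 7*√5) - 105) = 560*(-63 + 7*√5) = -35280 + 3920*√5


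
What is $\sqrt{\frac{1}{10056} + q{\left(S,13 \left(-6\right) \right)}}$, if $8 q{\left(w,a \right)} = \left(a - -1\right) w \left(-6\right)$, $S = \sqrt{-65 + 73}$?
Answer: $\frac{\sqrt{2514 + 2919930552 \sqrt{2}}}{5028} \approx 12.781$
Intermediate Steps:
$S = 2 \sqrt{2}$ ($S = \sqrt{8} = 2 \sqrt{2} \approx 2.8284$)
$q{\left(w,a \right)} = - \frac{3 w \left(1 + a\right)}{4}$ ($q{\left(w,a \right)} = \frac{\left(a - -1\right) w \left(-6\right)}{8} = \frac{\left(a + 1\right) w \left(-6\right)}{8} = \frac{\left(1 + a\right) w \left(-6\right)}{8} = \frac{w \left(1 + a\right) \left(-6\right)}{8} = \frac{\left(-6\right) w \left(1 + a\right)}{8} = - \frac{3 w \left(1 + a\right)}{4}$)
$\sqrt{\frac{1}{10056} + q{\left(S,13 \left(-6\right) \right)}} = \sqrt{\frac{1}{10056} - \frac{3 \cdot 2 \sqrt{2} \left(1 + 13 \left(-6\right)\right)}{4}} = \sqrt{\frac{1}{10056} - \frac{3 \cdot 2 \sqrt{2} \left(1 - 78\right)}{4}} = \sqrt{\frac{1}{10056} - \frac{3}{4} \cdot 2 \sqrt{2} \left(-77\right)} = \sqrt{\frac{1}{10056} + \frac{231 \sqrt{2}}{2}}$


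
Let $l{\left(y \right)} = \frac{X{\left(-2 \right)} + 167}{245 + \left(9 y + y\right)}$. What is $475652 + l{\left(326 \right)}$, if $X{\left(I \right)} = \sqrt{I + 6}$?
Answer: $\frac{1667160429}{3505} \approx 4.7565 \cdot 10^{5}$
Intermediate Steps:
$X{\left(I \right)} = \sqrt{6 + I}$
$l{\left(y \right)} = \frac{169}{245 + 10 y}$ ($l{\left(y \right)} = \frac{\sqrt{6 - 2} + 167}{245 + \left(9 y + y\right)} = \frac{\sqrt{4} + 167}{245 + 10 y} = \frac{2 + 167}{245 + 10 y} = \frac{169}{245 + 10 y}$)
$475652 + l{\left(326 \right)} = 475652 + \frac{169}{5 \left(49 + 2 \cdot 326\right)} = 475652 + \frac{169}{5 \left(49 + 652\right)} = 475652 + \frac{169}{5 \cdot 701} = 475652 + \frac{169}{5} \cdot \frac{1}{701} = 475652 + \frac{169}{3505} = \frac{1667160429}{3505}$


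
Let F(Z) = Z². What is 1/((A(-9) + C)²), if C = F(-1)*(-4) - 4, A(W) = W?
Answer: 1/289 ≈ 0.0034602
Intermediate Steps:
C = -8 (C = (-1)²*(-4) - 4 = 1*(-4) - 4 = -4 - 4 = -8)
1/((A(-9) + C)²) = 1/((-9 - 8)²) = 1/((-17)²) = 1/289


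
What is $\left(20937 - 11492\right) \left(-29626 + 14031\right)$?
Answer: $-147294775$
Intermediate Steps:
$\left(20937 - 11492\right) \left(-29626 + 14031\right) = 9445 \left(-15595\right) = -147294775$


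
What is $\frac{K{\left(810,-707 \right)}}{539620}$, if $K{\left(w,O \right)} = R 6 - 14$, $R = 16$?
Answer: $\frac{41}{269810} \approx 0.00015196$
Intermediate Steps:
$K{\left(w,O \right)} = 82$ ($K{\left(w,O \right)} = 16 \cdot 6 - 14 = 96 - 14 = 82$)
$\frac{K{\left(810,-707 \right)}}{539620} = \frac{82}{539620} = 82 \cdot \frac{1}{539620} = \frac{41}{269810}$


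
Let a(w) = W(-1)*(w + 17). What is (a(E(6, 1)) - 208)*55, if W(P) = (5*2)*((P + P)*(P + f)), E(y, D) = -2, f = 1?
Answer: -11440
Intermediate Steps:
W(P) = 20*P*(1 + P) (W(P) = (5*2)*((P + P)*(P + 1)) = 10*((2*P)*(1 + P)) = 10*(2*P*(1 + P)) = 20*P*(1 + P))
a(w) = 0 (a(w) = (20*(-1)*(1 - 1))*(w + 17) = (20*(-1)*0)*(17 + w) = 0*(17 + w) = 0)
(a(E(6, 1)) - 208)*55 = (0 - 208)*55 = -208*55 = -11440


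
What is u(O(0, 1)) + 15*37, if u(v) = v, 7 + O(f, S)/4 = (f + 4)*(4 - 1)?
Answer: 575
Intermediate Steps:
O(f, S) = 20 + 12*f (O(f, S) = -28 + 4*((f + 4)*(4 - 1)) = -28 + 4*((4 + f)*3) = -28 + 4*(12 + 3*f) = -28 + (48 + 12*f) = 20 + 12*f)
u(O(0, 1)) + 15*37 = (20 + 12*0) + 15*37 = (20 + 0) + 555 = 20 + 555 = 575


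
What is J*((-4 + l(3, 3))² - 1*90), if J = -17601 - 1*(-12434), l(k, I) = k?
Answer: 459863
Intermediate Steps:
J = -5167 (J = -17601 + 12434 = -5167)
J*((-4 + l(3, 3))² - 1*90) = -5167*((-4 + 3)² - 1*90) = -5167*((-1)² - 90) = -5167*(1 - 90) = -5167*(-89) = 459863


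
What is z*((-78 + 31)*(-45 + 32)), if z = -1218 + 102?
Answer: -681876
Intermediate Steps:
z = -1116
z*((-78 + 31)*(-45 + 32)) = -1116*(-78 + 31)*(-45 + 32) = -(-52452)*(-13) = -1116*611 = -681876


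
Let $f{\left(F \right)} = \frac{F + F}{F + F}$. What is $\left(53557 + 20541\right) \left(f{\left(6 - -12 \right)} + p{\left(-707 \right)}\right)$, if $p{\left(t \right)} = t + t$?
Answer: $-104700474$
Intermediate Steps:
$f{\left(F \right)} = 1$ ($f{\left(F \right)} = \frac{2 F}{2 F} = 2 F \frac{1}{2 F} = 1$)
$p{\left(t \right)} = 2 t$
$\left(53557 + 20541\right) \left(f{\left(6 - -12 \right)} + p{\left(-707 \right)}\right) = \left(53557 + 20541\right) \left(1 + 2 \left(-707\right)\right) = 74098 \left(1 - 1414\right) = 74098 \left(-1413\right) = -104700474$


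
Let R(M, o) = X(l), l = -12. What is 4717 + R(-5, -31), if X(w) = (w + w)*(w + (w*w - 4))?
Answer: 1645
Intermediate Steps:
X(w) = 2*w*(-4 + w + w²) (X(w) = (2*w)*(w + (w² - 4)) = (2*w)*(w + (-4 + w²)) = (2*w)*(-4 + w + w²) = 2*w*(-4 + w + w²))
R(M, o) = -3072 (R(M, o) = 2*(-12)*(-4 - 12 + (-12)²) = 2*(-12)*(-4 - 12 + 144) = 2*(-12)*128 = -3072)
4717 + R(-5, -31) = 4717 - 3072 = 1645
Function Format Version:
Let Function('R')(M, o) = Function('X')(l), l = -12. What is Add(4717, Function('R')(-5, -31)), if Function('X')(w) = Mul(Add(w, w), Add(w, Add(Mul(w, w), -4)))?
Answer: 1645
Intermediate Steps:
Function('X')(w) = Mul(2, w, Add(-4, w, Pow(w, 2))) (Function('X')(w) = Mul(Mul(2, w), Add(w, Add(Pow(w, 2), -4))) = Mul(Mul(2, w), Add(w, Add(-4, Pow(w, 2)))) = Mul(Mul(2, w), Add(-4, w, Pow(w, 2))) = Mul(2, w, Add(-4, w, Pow(w, 2))))
Function('R')(M, o) = -3072 (Function('R')(M, o) = Mul(2, -12, Add(-4, -12, Pow(-12, 2))) = Mul(2, -12, Add(-4, -12, 144)) = Mul(2, -12, 128) = -3072)
Add(4717, Function('R')(-5, -31)) = Add(4717, -3072) = 1645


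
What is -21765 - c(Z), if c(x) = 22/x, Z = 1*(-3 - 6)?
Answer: -195863/9 ≈ -21763.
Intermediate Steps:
Z = -9 (Z = 1*(-9) = -9)
-21765 - c(Z) = -21765 - 22/(-9) = -21765 - 22*(-1)/9 = -21765 - 1*(-22/9) = -21765 + 22/9 = -195863/9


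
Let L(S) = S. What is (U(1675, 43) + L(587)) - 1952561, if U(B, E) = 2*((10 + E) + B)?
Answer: -1948518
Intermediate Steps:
U(B, E) = 20 + 2*B + 2*E (U(B, E) = 2*(10 + B + E) = 20 + 2*B + 2*E)
(U(1675, 43) + L(587)) - 1952561 = ((20 + 2*1675 + 2*43) + 587) - 1952561 = ((20 + 3350 + 86) + 587) - 1952561 = (3456 + 587) - 1952561 = 4043 - 1952561 = -1948518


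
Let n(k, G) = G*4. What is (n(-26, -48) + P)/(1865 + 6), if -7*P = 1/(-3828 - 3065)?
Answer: -9264191/90277621 ≈ -0.10262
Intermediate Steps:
P = 1/48251 (P = -1/(7*(-3828 - 3065)) = -⅐/(-6893) = -⅐*(-1/6893) = 1/48251 ≈ 2.0725e-5)
n(k, G) = 4*G
(n(-26, -48) + P)/(1865 + 6) = (4*(-48) + 1/48251)/(1865 + 6) = (-192 + 1/48251)/1871 = -9264191/48251*1/1871 = -9264191/90277621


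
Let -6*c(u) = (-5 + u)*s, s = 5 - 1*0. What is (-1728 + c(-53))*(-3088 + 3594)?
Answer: -2549734/3 ≈ -8.4991e+5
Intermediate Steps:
s = 5 (s = 5 + 0 = 5)
c(u) = 25/6 - 5*u/6 (c(u) = -(-5 + u)*5/6 = -(-25 + 5*u)/6 = 25/6 - 5*u/6)
(-1728 + c(-53))*(-3088 + 3594) = (-1728 + (25/6 - ⅚*(-53)))*(-3088 + 3594) = (-1728 + (25/6 + 265/6))*506 = (-1728 + 145/3)*506 = -5039/3*506 = -2549734/3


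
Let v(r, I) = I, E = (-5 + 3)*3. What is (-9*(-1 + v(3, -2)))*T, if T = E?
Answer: -162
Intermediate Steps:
E = -6 (E = -2*3 = -6)
T = -6
(-9*(-1 + v(3, -2)))*T = -9*(-1 - 2)*(-6) = -9*(-3)*(-6) = 27*(-6) = -162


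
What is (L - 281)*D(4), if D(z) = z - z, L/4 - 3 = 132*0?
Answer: 0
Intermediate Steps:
L = 12 (L = 12 + 4*(132*0) = 12 + 4*0 = 12 + 0 = 12)
D(z) = 0
(L - 281)*D(4) = (12 - 281)*0 = -269*0 = 0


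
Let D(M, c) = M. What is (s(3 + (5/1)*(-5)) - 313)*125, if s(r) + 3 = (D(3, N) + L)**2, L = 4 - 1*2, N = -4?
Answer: -36375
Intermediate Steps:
L = 2 (L = 4 - 2 = 2)
s(r) = 22 (s(r) = -3 + (3 + 2)**2 = -3 + 5**2 = -3 + 25 = 22)
(s(3 + (5/1)*(-5)) - 313)*125 = (22 - 313)*125 = -291*125 = -36375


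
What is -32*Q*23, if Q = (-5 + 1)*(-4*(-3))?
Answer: 35328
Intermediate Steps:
Q = -48 (Q = -4*12 = -48)
-32*Q*23 = -32*(-48)*23 = 1536*23 = 35328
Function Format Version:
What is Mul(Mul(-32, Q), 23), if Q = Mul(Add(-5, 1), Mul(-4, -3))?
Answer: 35328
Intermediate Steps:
Q = -48 (Q = Mul(-4, 12) = -48)
Mul(Mul(-32, Q), 23) = Mul(Mul(-32, -48), 23) = Mul(1536, 23) = 35328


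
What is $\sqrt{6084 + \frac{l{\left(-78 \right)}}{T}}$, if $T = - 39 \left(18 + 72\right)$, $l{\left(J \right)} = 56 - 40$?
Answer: $\frac{2 \sqrt{520523835}}{585} \approx 78.0$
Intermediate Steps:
$l{\left(J \right)} = 16$
$T = -3510$ ($T = \left(-39\right) 90 = -3510$)
$\sqrt{6084 + \frac{l{\left(-78 \right)}}{T}} = \sqrt{6084 + \frac{16}{-3510}} = \sqrt{6084 + 16 \left(- \frac{1}{3510}\right)} = \sqrt{6084 - \frac{8}{1755}} = \sqrt{\frac{10677412}{1755}} = \frac{2 \sqrt{520523835}}{585}$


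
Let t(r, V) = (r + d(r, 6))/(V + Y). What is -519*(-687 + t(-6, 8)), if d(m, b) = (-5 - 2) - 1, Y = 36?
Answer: 7847799/22 ≈ 3.5672e+5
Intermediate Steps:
d(m, b) = -8 (d(m, b) = -7 - 1 = -8)
t(r, V) = (-8 + r)/(36 + V) (t(r, V) = (r - 8)/(V + 36) = (-8 + r)/(36 + V))
-519*(-687 + t(-6, 8)) = -519*(-687 + (-8 - 6)/(36 + 8)) = -519*(-687 - 14/44) = -519*(-687 + (1/44)*(-14)) = -519*(-687 - 7/22) = -519*(-15121/22) = 7847799/22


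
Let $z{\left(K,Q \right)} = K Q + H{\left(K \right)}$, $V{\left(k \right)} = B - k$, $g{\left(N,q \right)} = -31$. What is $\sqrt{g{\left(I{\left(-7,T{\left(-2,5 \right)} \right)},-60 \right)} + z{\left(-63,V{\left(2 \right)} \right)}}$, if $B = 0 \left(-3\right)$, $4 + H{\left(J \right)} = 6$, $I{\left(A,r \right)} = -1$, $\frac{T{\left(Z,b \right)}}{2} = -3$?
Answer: $\sqrt{97} \approx 9.8489$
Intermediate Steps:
$T{\left(Z,b \right)} = -6$ ($T{\left(Z,b \right)} = 2 \left(-3\right) = -6$)
$H{\left(J \right)} = 2$ ($H{\left(J \right)} = -4 + 6 = 2$)
$B = 0$
$V{\left(k \right)} = - k$ ($V{\left(k \right)} = 0 - k = - k$)
$z{\left(K,Q \right)} = 2 + K Q$ ($z{\left(K,Q \right)} = K Q + 2 = 2 + K Q$)
$\sqrt{g{\left(I{\left(-7,T{\left(-2,5 \right)} \right)},-60 \right)} + z{\left(-63,V{\left(2 \right)} \right)}} = \sqrt{-31 - \left(-2 + 63 \left(\left(-1\right) 2\right)\right)} = \sqrt{-31 + \left(2 - -126\right)} = \sqrt{-31 + \left(2 + 126\right)} = \sqrt{-31 + 128} = \sqrt{97}$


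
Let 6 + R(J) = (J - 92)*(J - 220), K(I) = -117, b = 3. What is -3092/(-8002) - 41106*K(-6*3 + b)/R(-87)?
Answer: 19327365464/219842947 ≈ 87.914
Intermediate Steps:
R(J) = -6 + (-220 + J)*(-92 + J) (R(J) = -6 + (J - 92)*(J - 220) = -6 + (-92 + J)*(-220 + J) = -6 + (-220 + J)*(-92 + J))
-3092/(-8002) - 41106*K(-6*3 + b)/R(-87) = -3092/(-8002) - 41106*(-117/(20234 + (-87)**2 - 312*(-87))) = -3092*(-1/8002) - 41106*(-117/(20234 + 7569 + 27144)) = 1546/4001 - 41106/(54947*(-1/117)) = 1546/4001 - 41106/(-54947/117) = 1546/4001 - 41106*(-117/54947) = 1546/4001 + 4809402/54947 = 19327365464/219842947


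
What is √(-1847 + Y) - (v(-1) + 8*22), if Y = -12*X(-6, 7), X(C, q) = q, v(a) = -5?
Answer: -171 + I*√1931 ≈ -171.0 + 43.943*I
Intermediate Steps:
Y = -84 (Y = -12*7 = -84)
√(-1847 + Y) - (v(-1) + 8*22) = √(-1847 - 84) - (-5 + 8*22) = √(-1931) - (-5 + 176) = I*√1931 - 1*171 = I*√1931 - 171 = -171 + I*√1931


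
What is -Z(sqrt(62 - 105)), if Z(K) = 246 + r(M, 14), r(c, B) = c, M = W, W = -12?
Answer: -234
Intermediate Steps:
M = -12
Z(K) = 234 (Z(K) = 246 - 12 = 234)
-Z(sqrt(62 - 105)) = -1*234 = -234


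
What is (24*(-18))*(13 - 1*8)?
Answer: -2160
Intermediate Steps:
(24*(-18))*(13 - 1*8) = -432*(13 - 8) = -432*5 = -2160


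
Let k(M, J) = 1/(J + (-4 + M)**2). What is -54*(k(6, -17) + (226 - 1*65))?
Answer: -112968/13 ≈ -8689.8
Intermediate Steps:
-54*(k(6, -17) + (226 - 1*65)) = -54*(1/(-17 + (-4 + 6)**2) + (226 - 1*65)) = -54*(1/(-17 + 2**2) + (226 - 65)) = -54*(1/(-17 + 4) + 161) = -54*(1/(-13) + 161) = -54*(-1/13 + 161) = -54*2092/13 = -112968/13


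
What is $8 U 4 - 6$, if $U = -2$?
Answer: $-70$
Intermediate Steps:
$8 U 4 - 6 = 8 \left(\left(-2\right) 4\right) - 6 = 8 \left(-8\right) - 6 = -64 - 6 = -70$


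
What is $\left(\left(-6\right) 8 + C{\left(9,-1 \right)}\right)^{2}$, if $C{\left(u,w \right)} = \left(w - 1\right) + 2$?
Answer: $2304$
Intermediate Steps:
$C{\left(u,w \right)} = 1 + w$ ($C{\left(u,w \right)} = \left(-1 + w\right) + 2 = 1 + w$)
$\left(\left(-6\right) 8 + C{\left(9,-1 \right)}\right)^{2} = \left(\left(-6\right) 8 + \left(1 - 1\right)\right)^{2} = \left(-48 + 0\right)^{2} = \left(-48\right)^{2} = 2304$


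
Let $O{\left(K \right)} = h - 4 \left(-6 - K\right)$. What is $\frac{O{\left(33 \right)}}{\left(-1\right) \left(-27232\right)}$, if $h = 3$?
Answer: $\frac{159}{27232} \approx 0.0058387$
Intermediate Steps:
$O{\left(K \right)} = 27 + 4 K$ ($O{\left(K \right)} = 3 - 4 \left(-6 - K\right) = 3 + \left(24 + 4 K\right) = 27 + 4 K$)
$\frac{O{\left(33 \right)}}{\left(-1\right) \left(-27232\right)} = \frac{27 + 4 \cdot 33}{\left(-1\right) \left(-27232\right)} = \frac{27 + 132}{27232} = 159 \cdot \frac{1}{27232} = \frac{159}{27232}$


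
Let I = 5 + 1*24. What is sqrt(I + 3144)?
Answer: sqrt(3173) ≈ 56.329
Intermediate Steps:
I = 29 (I = 5 + 24 = 29)
sqrt(I + 3144) = sqrt(29 + 3144) = sqrt(3173)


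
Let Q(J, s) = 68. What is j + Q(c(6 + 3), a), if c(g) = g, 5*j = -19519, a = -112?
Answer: -19179/5 ≈ -3835.8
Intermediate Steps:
j = -19519/5 (j = (⅕)*(-19519) = -19519/5 ≈ -3903.8)
j + Q(c(6 + 3), a) = -19519/5 + 68 = -19179/5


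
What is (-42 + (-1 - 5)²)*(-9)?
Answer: 54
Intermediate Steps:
(-42 + (-1 - 5)²)*(-9) = (-42 + (-6)²)*(-9) = (-42 + 36)*(-9) = -6*(-9) = 54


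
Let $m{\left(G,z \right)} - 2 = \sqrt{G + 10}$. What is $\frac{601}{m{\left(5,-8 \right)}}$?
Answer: $- \frac{1202}{11} + \frac{601 \sqrt{15}}{11} \approx 102.33$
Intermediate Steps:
$m{\left(G,z \right)} = 2 + \sqrt{10 + G}$ ($m{\left(G,z \right)} = 2 + \sqrt{G + 10} = 2 + \sqrt{10 + G}$)
$\frac{601}{m{\left(5,-8 \right)}} = \frac{601}{2 + \sqrt{10 + 5}} = \frac{601}{2 + \sqrt{15}}$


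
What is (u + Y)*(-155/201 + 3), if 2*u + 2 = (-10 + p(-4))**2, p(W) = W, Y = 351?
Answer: 200704/201 ≈ 998.53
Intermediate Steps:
u = 97 (u = -1 + (-10 - 4)**2/2 = -1 + (1/2)*(-14)**2 = -1 + (1/2)*196 = -1 + 98 = 97)
(u + Y)*(-155/201 + 3) = (97 + 351)*(-155/201 + 3) = 448*(-155*1/201 + 3) = 448*(-155/201 + 3) = 448*(448/201) = 200704/201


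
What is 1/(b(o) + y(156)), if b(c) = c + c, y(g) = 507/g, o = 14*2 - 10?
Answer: 4/157 ≈ 0.025478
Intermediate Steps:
o = 18 (o = 28 - 10 = 18)
b(c) = 2*c
1/(b(o) + y(156)) = 1/(2*18 + 507/156) = 1/(36 + 507*(1/156)) = 1/(36 + 13/4) = 1/(157/4) = 4/157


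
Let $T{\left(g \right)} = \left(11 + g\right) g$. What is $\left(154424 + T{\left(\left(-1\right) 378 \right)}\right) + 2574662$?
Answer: $2867812$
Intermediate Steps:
$T{\left(g \right)} = g \left(11 + g\right)$
$\left(154424 + T{\left(\left(-1\right) 378 \right)}\right) + 2574662 = \left(154424 + \left(-1\right) 378 \left(11 - 378\right)\right) + 2574662 = \left(154424 - 378 \left(11 - 378\right)\right) + 2574662 = \left(154424 - -138726\right) + 2574662 = \left(154424 + 138726\right) + 2574662 = 293150 + 2574662 = 2867812$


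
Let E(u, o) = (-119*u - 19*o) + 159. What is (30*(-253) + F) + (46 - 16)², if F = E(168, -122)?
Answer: -24205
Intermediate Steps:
E(u, o) = 159 - 119*u - 19*o
F = -17515 (F = 159 - 119*168 - 19*(-122) = 159 - 19992 + 2318 = -17515)
(30*(-253) + F) + (46 - 16)² = (30*(-253) - 17515) + (46 - 16)² = (-7590 - 17515) + 30² = -25105 + 900 = -24205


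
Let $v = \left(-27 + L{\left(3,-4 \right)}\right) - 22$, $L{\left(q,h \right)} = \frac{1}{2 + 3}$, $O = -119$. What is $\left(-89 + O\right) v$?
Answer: $\frac{50752}{5} \approx 10150.0$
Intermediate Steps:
$L{\left(q,h \right)} = \frac{1}{5}$
$v = - \frac{244}{5}$ ($v = \left(-27 + \frac{1}{5}\right) - 22 = - \frac{134}{5} - 22 = - \frac{244}{5} \approx -48.8$)
$\left(-89 + O\right) v = \left(-89 - 119\right) \left(- \frac{244}{5}\right) = \left(-208\right) \left(- \frac{244}{5}\right) = \frac{50752}{5}$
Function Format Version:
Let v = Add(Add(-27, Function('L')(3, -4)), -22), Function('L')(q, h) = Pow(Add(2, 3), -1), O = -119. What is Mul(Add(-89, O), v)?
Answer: Rational(50752, 5) ≈ 10150.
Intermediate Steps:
Function('L')(q, h) = Rational(1, 5) (Function('L')(q, h) = Pow(5, -1) = Rational(1, 5))
v = Rational(-244, 5) (v = Add(Add(-27, Rational(1, 5)), -22) = Add(Rational(-134, 5), -22) = Rational(-244, 5) ≈ -48.800)
Mul(Add(-89, O), v) = Mul(Add(-89, -119), Rational(-244, 5)) = Mul(-208, Rational(-244, 5)) = Rational(50752, 5)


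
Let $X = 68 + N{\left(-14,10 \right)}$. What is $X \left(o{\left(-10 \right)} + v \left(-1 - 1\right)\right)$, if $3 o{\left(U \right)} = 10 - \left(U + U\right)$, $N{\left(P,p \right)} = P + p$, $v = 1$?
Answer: $512$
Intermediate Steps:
$X = 64$ ($X = 68 + \left(-14 + 10\right) = 68 - 4 = 64$)
$o{\left(U \right)} = \frac{10}{3} - \frac{2 U}{3}$ ($o{\left(U \right)} = \frac{10 - \left(U + U\right)}{3} = \frac{10 - 2 U}{3} = \frac{10}{3} - \frac{2 U}{3}$)
$X \left(o{\left(-10 \right)} + v \left(-1 - 1\right)\right) = 64 \left(\left(\frac{10}{3} - - \frac{20}{3}\right) + 1 \left(-1 - 1\right)\right) = 64 \left(\left(\frac{10}{3} + \frac{20}{3}\right) + 1 \left(-2\right)\right) = 64 \left(10 - 2\right) = 64 \cdot 8 = 512$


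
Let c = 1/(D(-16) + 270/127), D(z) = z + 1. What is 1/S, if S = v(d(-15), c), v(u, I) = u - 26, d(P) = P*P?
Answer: 1/199 ≈ 0.0050251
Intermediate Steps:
D(z) = 1 + z
d(P) = P**2
c = -127/1635 (c = 1/((1 - 16) + 270/127) = 1/(-15 + 270*(1/127)) = 1/(-15 + 270/127) = 1/(-1635/127) = -127/1635 ≈ -0.077676)
v(u, I) = -26 + u
S = 199 (S = -26 + (-15)**2 = -26 + 225 = 199)
1/S = 1/199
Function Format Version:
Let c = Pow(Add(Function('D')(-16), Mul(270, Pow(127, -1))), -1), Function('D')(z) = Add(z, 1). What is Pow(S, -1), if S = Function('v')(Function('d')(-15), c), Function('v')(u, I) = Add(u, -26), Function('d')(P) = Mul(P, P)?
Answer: Rational(1, 199) ≈ 0.0050251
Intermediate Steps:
Function('D')(z) = Add(1, z)
Function('d')(P) = Pow(P, 2)
c = Rational(-127, 1635) (c = Pow(Add(Add(1, -16), Mul(270, Pow(127, -1))), -1) = Pow(Add(-15, Mul(270, Rational(1, 127))), -1) = Pow(Add(-15, Rational(270, 127)), -1) = Pow(Rational(-1635, 127), -1) = Rational(-127, 1635) ≈ -0.077676)
Function('v')(u, I) = Add(-26, u)
S = 199 (S = Add(-26, Pow(-15, 2)) = Add(-26, 225) = 199)
Pow(S, -1) = Pow(199, -1) = Rational(1, 199)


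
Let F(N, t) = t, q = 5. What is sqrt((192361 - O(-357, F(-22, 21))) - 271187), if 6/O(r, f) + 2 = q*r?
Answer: 2*I*sqrt(62930123518)/1787 ≈ 280.76*I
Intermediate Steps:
O(r, f) = 6/(-2 + 5*r)
sqrt((192361 - O(-357, F(-22, 21))) - 271187) = sqrt((192361 - 6/(-2 + 5*(-357))) - 271187) = sqrt((192361 - 6/(-2 - 1785)) - 271187) = sqrt((192361 - 6/(-1787)) - 271187) = sqrt((192361 - 6*(-1)/1787) - 271187) = sqrt((192361 - 1*(-6/1787)) - 271187) = sqrt((192361 + 6/1787) - 271187) = sqrt(343749113/1787 - 271187) = sqrt(-140862056/1787) = 2*I*sqrt(62930123518)/1787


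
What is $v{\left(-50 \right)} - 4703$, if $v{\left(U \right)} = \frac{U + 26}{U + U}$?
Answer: $- \frac{117569}{25} \approx -4702.8$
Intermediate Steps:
$v{\left(U \right)} = \frac{26 + U}{2 U}$
$v{\left(-50 \right)} - 4703 = \frac{26 - 50}{2 \left(-50\right)} - 4703 = \frac{1}{2} \left(- \frac{1}{50}\right) \left(-24\right) - 4703 = \frac{6}{25} - 4703 = - \frac{117569}{25}$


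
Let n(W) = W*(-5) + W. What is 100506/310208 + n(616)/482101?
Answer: 23844845297/74775793504 ≈ 0.31888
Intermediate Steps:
n(W) = -4*W (n(W) = -5*W + W = -4*W)
100506/310208 + n(616)/482101 = 100506/310208 - 4*616/482101 = 100506*(1/310208) - 2464*1/482101 = 50253/155104 - 2464/482101 = 23844845297/74775793504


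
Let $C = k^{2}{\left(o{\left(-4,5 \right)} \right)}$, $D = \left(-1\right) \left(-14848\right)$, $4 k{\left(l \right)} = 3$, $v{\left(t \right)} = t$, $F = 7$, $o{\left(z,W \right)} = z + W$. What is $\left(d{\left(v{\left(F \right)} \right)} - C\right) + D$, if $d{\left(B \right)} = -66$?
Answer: $\frac{236503}{16} \approx 14781.0$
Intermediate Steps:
$o{\left(z,W \right)} = W + z$
$k{\left(l \right)} = \frac{3}{4}$ ($k{\left(l \right)} = \frac{1}{4} \cdot 3 = \frac{3}{4}$)
$D = 14848$
$C = \frac{9}{16}$ ($C = \left(\frac{3}{4}\right)^{2} = \frac{9}{16} \approx 0.5625$)
$\left(d{\left(v{\left(F \right)} \right)} - C\right) + D = \left(-66 - \frac{9}{16}\right) + 14848 = - \frac{1065}{16} + 14848 = \frac{236503}{16}$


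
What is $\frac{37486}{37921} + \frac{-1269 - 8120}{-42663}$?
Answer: $\frac{1955305487}{1617823623} \approx 1.2086$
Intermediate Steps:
$\frac{37486}{37921} + \frac{-1269 - 8120}{-42663} = 37486 \cdot \frac{1}{37921} + \left(-1269 - 8120\right) \left(- \frac{1}{42663}\right) = \frac{37486}{37921} - - \frac{9389}{42663} = \frac{37486}{37921} + \frac{9389}{42663} = \frac{1955305487}{1617823623}$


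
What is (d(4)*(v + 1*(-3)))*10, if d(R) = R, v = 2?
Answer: -40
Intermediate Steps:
(d(4)*(v + 1*(-3)))*10 = (4*(2 + 1*(-3)))*10 = (4*(2 - 3))*10 = (4*(-1))*10 = -4*10 = -40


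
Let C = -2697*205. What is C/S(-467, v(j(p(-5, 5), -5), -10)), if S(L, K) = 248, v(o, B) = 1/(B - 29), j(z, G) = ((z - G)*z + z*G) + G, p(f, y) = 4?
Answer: -17835/8 ≈ -2229.4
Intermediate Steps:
j(z, G) = G + G*z + z*(z - G) (j(z, G) = (z*(z - G) + G*z) + G = (G*z + z*(z - G)) + G = G + G*z + z*(z - G))
v(o, B) = 1/(-29 + B)
C = -552885
C/S(-467, v(j(p(-5, 5), -5), -10)) = -552885/248 = -552885*1/248 = -17835/8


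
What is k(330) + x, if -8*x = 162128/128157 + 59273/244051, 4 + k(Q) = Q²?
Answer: 27247338476139787/250214752056 ≈ 1.0890e+5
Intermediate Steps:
k(Q) = -4 + Q²
x = -47163750389/250214752056 (x = -(162128/128157 + 59273/244051)/8 = -⅛*47163750389/31276844007 = -47163750389/250214752056 ≈ -0.18849)
k(330) + x = (-4 + 330²) - 47163750389/250214752056 = (-4 + 108900) - 47163750389/250214752056 = 108896 - 47163750389/250214752056 = 27247338476139787/250214752056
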